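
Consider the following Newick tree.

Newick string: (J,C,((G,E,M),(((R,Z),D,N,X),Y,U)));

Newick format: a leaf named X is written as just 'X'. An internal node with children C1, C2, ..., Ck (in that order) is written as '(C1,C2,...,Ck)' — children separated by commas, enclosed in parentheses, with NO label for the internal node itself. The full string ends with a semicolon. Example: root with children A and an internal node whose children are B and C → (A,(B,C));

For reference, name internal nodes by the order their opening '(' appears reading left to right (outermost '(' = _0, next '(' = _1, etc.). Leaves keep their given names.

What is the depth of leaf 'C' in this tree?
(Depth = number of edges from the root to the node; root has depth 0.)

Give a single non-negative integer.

Answer: 1

Derivation:
Newick: (J,C,((G,E,M),(((R,Z),D,N,X),Y,U)));
Naming internals by '(' encounter order: outermost '(' = _0, next = _1, ...
Query node: C
Path from root: _0 -> C
Depth of C: 1 (number of edges from root)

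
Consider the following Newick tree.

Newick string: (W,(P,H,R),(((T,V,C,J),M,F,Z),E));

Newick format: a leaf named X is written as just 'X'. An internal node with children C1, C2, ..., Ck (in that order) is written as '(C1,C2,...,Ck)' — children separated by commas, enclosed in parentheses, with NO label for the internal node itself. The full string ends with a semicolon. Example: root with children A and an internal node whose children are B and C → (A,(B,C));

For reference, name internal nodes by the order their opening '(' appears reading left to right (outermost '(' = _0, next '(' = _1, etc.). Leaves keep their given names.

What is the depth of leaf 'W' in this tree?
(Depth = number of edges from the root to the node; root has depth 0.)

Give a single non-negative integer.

Answer: 1

Derivation:
Newick: (W,(P,H,R),(((T,V,C,J),M,F,Z),E));
Naming internals by '(' encounter order: outermost '(' = _0, next = _1, ...
Query node: W
Path from root: _0 -> W
Depth of W: 1 (number of edges from root)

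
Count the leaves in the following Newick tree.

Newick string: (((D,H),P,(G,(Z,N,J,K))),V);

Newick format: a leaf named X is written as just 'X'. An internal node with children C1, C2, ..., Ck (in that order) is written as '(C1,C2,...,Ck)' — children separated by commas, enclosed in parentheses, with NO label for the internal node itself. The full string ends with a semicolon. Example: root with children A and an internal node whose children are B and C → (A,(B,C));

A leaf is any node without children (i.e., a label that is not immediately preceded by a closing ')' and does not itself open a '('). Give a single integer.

Newick: (((D,H),P,(G,(Z,N,J,K))),V);
Scan left-to-right; a leaf is any maximal label run not followed by '(':
  pos 3: leaf 'D' → count = 1
  pos 5: leaf 'H' → count = 2
  pos 8: leaf 'P' → count = 3
  pos 11: leaf 'G' → count = 4
  pos 14: leaf 'Z' → count = 5
  pos 16: leaf 'N' → count = 6
  pos 18: leaf 'J' → count = 7
  pos 20: leaf 'K' → count = 8
  pos 25: leaf 'V' → count = 9
Total leaves: 9

Answer: 9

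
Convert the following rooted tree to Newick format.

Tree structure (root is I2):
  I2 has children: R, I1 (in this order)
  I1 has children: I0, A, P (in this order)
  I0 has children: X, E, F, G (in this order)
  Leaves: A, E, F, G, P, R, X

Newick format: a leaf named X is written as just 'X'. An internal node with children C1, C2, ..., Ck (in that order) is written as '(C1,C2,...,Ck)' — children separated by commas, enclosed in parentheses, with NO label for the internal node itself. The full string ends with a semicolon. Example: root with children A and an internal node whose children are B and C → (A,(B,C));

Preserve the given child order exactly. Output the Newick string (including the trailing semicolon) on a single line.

internal I2 with children ['R', 'I1']
  leaf 'R' → 'R'
  internal I1 with children ['I0', 'A', 'P']
    internal I0 with children ['X', 'E', 'F', 'G']
      leaf 'X' → 'X'
      leaf 'E' → 'E'
      leaf 'F' → 'F'
      leaf 'G' → 'G'
    → '(X,E,F,G)'
    leaf 'A' → 'A'
    leaf 'P' → 'P'
  → '((X,E,F,G),A,P)'
→ '(R,((X,E,F,G),A,P))'
Final: (R,((X,E,F,G),A,P));

Answer: (R,((X,E,F,G),A,P));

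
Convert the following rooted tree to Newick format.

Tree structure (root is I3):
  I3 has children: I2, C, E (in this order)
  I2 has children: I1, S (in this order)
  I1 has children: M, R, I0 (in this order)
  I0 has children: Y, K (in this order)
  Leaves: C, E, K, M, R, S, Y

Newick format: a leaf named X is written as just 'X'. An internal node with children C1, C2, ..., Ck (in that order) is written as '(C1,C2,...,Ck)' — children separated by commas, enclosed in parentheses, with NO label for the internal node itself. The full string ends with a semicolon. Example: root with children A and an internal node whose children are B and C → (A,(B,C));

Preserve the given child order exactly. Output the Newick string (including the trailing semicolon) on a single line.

Answer: (((M,R,(Y,K)),S),C,E);

Derivation:
internal I3 with children ['I2', 'C', 'E']
  internal I2 with children ['I1', 'S']
    internal I1 with children ['M', 'R', 'I0']
      leaf 'M' → 'M'
      leaf 'R' → 'R'
      internal I0 with children ['Y', 'K']
        leaf 'Y' → 'Y'
        leaf 'K' → 'K'
      → '(Y,K)'
    → '(M,R,(Y,K))'
    leaf 'S' → 'S'
  → '((M,R,(Y,K)),S)'
  leaf 'C' → 'C'
  leaf 'E' → 'E'
→ '(((M,R,(Y,K)),S),C,E)'
Final: (((M,R,(Y,K)),S),C,E);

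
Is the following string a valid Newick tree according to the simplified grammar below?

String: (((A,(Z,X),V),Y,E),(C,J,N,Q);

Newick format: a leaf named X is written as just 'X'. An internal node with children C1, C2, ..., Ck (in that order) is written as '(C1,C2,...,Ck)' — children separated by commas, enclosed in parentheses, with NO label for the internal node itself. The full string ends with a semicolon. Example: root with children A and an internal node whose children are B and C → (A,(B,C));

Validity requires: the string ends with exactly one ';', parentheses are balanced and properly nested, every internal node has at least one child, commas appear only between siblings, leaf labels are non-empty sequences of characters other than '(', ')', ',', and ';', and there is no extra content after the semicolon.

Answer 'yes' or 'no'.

Input: (((A,(Z,X),V),Y,E),(C,J,N,Q);
Paren balance: 5 '(' vs 4 ')' MISMATCH
Ends with single ';': True
Full parse: FAILS (expected , or ) at pos 28)
Valid: False

Answer: no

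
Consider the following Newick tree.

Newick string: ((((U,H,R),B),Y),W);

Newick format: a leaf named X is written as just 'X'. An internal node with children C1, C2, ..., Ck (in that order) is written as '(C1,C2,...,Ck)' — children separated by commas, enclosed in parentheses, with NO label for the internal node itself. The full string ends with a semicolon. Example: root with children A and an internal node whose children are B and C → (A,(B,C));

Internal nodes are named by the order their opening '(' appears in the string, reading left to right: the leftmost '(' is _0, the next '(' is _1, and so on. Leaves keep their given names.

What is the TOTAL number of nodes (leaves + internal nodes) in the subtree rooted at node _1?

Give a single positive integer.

Answer: 8

Derivation:
Newick: ((((U,H,R),B),Y),W);
Locate _1: it is the '(' at position 1 (the 2nd '(' reading left to right).
Query: subtree rooted at _1
_1: subtree_size = 1 + 7
  _2: subtree_size = 1 + 5
    _3: subtree_size = 1 + 3
      U: subtree_size = 1 + 0
      H: subtree_size = 1 + 0
      R: subtree_size = 1 + 0
    B: subtree_size = 1 + 0
  Y: subtree_size = 1 + 0
Total subtree size of _1: 8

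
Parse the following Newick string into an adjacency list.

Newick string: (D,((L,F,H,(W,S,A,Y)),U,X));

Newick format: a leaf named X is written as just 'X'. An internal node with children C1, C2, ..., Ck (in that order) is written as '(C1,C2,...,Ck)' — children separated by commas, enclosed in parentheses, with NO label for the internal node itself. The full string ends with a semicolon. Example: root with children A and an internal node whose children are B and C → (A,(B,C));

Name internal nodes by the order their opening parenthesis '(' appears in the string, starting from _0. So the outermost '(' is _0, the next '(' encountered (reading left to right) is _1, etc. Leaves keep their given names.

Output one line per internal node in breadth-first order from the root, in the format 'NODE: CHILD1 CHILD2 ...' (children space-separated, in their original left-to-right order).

Answer: _0: D _1
_1: _2 U X
_2: L F H _3
_3: W S A Y

Derivation:
Input: (D,((L,F,H,(W,S,A,Y)),U,X));
Scanning left-to-right, naming '(' by encounter order:
  pos 0: '(' -> open internal node _0 (depth 1)
  pos 3: '(' -> open internal node _1 (depth 2)
  pos 4: '(' -> open internal node _2 (depth 3)
  pos 11: '(' -> open internal node _3 (depth 4)
  pos 19: ')' -> close internal node _3 (now at depth 3)
  pos 20: ')' -> close internal node _2 (now at depth 2)
  pos 25: ')' -> close internal node _1 (now at depth 1)
  pos 26: ')' -> close internal node _0 (now at depth 0)
Total internal nodes: 4
BFS adjacency from root:
  _0: D _1
  _1: _2 U X
  _2: L F H _3
  _3: W S A Y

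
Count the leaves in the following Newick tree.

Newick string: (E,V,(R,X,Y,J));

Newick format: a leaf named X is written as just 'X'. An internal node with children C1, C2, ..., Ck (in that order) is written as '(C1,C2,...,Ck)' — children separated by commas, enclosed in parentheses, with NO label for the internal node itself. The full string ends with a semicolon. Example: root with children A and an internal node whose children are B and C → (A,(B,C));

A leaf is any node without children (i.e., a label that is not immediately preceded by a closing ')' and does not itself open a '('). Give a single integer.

Newick: (E,V,(R,X,Y,J));
Scan left-to-right; a leaf is any maximal label run not followed by '(':
  pos 1: leaf 'E' → count = 1
  pos 3: leaf 'V' → count = 2
  pos 6: leaf 'R' → count = 3
  pos 8: leaf 'X' → count = 4
  pos 10: leaf 'Y' → count = 5
  pos 12: leaf 'J' → count = 6
Total leaves: 6

Answer: 6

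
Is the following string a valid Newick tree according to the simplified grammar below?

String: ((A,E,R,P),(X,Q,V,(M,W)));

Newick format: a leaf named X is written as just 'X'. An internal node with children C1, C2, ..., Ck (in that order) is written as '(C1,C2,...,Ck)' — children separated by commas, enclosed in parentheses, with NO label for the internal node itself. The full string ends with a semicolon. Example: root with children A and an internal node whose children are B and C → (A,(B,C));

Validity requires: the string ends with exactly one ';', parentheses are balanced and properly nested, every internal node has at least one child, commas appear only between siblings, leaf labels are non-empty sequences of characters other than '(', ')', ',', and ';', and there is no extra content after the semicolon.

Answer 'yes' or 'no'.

Answer: yes

Derivation:
Input: ((A,E,R,P),(X,Q,V,(M,W)));
Paren balance: 4 '(' vs 4 ')' OK
Ends with single ';': True
Full parse: OK
Valid: True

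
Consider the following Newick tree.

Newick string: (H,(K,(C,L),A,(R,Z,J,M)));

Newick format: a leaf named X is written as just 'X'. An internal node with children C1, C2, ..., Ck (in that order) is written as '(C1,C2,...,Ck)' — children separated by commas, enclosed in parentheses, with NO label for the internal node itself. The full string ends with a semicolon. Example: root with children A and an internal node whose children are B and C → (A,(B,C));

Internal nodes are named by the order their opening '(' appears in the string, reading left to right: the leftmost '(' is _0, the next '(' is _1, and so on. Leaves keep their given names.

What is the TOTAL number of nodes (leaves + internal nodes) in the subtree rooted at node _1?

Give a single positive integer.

Newick: (H,(K,(C,L),A,(R,Z,J,M)));
Locate _1: it is the '(' at position 3 (the 2nd '(' reading left to right).
Query: subtree rooted at _1
_1: subtree_size = 1 + 10
  K: subtree_size = 1 + 0
  _2: subtree_size = 1 + 2
    C: subtree_size = 1 + 0
    L: subtree_size = 1 + 0
  A: subtree_size = 1 + 0
  _3: subtree_size = 1 + 4
    R: subtree_size = 1 + 0
    Z: subtree_size = 1 + 0
    J: subtree_size = 1 + 0
    M: subtree_size = 1 + 0
Total subtree size of _1: 11

Answer: 11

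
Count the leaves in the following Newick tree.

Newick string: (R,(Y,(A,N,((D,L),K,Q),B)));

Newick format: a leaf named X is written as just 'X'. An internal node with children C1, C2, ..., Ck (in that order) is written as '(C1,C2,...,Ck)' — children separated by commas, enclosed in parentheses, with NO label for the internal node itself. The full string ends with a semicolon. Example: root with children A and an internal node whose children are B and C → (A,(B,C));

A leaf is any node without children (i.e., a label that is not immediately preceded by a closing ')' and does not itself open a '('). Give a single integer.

Newick: (R,(Y,(A,N,((D,L),K,Q),B)));
Scan left-to-right; a leaf is any maximal label run not followed by '(':
  pos 1: leaf 'R' → count = 1
  pos 4: leaf 'Y' → count = 2
  pos 7: leaf 'A' → count = 3
  pos 9: leaf 'N' → count = 4
  pos 13: leaf 'D' → count = 5
  pos 15: leaf 'L' → count = 6
  pos 18: leaf 'K' → count = 7
  pos 20: leaf 'Q' → count = 8
  pos 23: leaf 'B' → count = 9
Total leaves: 9

Answer: 9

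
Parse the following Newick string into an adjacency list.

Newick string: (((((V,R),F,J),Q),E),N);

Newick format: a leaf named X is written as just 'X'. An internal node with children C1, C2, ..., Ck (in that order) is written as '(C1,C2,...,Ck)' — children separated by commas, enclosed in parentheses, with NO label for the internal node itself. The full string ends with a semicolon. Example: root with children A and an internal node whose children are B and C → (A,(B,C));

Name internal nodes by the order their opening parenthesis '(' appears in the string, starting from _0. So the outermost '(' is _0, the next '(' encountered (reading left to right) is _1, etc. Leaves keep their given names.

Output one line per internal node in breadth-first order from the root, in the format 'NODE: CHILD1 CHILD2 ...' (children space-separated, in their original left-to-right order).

Input: (((((V,R),F,J),Q),E),N);
Scanning left-to-right, naming '(' by encounter order:
  pos 0: '(' -> open internal node _0 (depth 1)
  pos 1: '(' -> open internal node _1 (depth 2)
  pos 2: '(' -> open internal node _2 (depth 3)
  pos 3: '(' -> open internal node _3 (depth 4)
  pos 4: '(' -> open internal node _4 (depth 5)
  pos 8: ')' -> close internal node _4 (now at depth 4)
  pos 13: ')' -> close internal node _3 (now at depth 3)
  pos 16: ')' -> close internal node _2 (now at depth 2)
  pos 19: ')' -> close internal node _1 (now at depth 1)
  pos 22: ')' -> close internal node _0 (now at depth 0)
Total internal nodes: 5
BFS adjacency from root:
  _0: _1 N
  _1: _2 E
  _2: _3 Q
  _3: _4 F J
  _4: V R

Answer: _0: _1 N
_1: _2 E
_2: _3 Q
_3: _4 F J
_4: V R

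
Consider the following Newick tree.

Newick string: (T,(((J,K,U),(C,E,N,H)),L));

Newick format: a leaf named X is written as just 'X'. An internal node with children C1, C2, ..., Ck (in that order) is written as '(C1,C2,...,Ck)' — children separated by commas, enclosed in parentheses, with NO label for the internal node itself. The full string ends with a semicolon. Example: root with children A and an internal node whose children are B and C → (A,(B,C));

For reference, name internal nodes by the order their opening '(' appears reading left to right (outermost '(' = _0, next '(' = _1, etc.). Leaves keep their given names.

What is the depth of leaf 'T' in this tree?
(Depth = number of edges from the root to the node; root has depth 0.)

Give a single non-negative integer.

Newick: (T,(((J,K,U),(C,E,N,H)),L));
Naming internals by '(' encounter order: outermost '(' = _0, next = _1, ...
Query node: T
Path from root: _0 -> T
Depth of T: 1 (number of edges from root)

Answer: 1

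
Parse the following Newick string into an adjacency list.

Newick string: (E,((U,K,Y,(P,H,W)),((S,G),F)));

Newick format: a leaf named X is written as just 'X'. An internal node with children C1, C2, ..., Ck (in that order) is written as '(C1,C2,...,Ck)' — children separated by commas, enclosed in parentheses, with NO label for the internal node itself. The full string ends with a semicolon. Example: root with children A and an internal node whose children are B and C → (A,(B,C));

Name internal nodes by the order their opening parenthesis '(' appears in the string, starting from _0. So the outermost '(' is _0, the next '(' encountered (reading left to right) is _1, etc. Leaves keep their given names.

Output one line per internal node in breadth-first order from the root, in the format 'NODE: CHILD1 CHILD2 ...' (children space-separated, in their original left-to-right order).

Input: (E,((U,K,Y,(P,H,W)),((S,G),F)));
Scanning left-to-right, naming '(' by encounter order:
  pos 0: '(' -> open internal node _0 (depth 1)
  pos 3: '(' -> open internal node _1 (depth 2)
  pos 4: '(' -> open internal node _2 (depth 3)
  pos 11: '(' -> open internal node _3 (depth 4)
  pos 17: ')' -> close internal node _3 (now at depth 3)
  pos 18: ')' -> close internal node _2 (now at depth 2)
  pos 20: '(' -> open internal node _4 (depth 3)
  pos 21: '(' -> open internal node _5 (depth 4)
  pos 25: ')' -> close internal node _5 (now at depth 3)
  pos 28: ')' -> close internal node _4 (now at depth 2)
  pos 29: ')' -> close internal node _1 (now at depth 1)
  pos 30: ')' -> close internal node _0 (now at depth 0)
Total internal nodes: 6
BFS adjacency from root:
  _0: E _1
  _1: _2 _4
  _2: U K Y _3
  _4: _5 F
  _3: P H W
  _5: S G

Answer: _0: E _1
_1: _2 _4
_2: U K Y _3
_4: _5 F
_3: P H W
_5: S G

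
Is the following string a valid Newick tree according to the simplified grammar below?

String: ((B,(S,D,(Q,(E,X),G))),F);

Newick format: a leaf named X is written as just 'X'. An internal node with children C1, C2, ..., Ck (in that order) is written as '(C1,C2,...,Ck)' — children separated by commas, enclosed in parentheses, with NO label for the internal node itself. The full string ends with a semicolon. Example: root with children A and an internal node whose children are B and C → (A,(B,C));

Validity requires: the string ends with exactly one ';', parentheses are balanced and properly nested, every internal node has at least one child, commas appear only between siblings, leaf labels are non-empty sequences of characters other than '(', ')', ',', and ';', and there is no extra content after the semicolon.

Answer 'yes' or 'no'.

Input: ((B,(S,D,(Q,(E,X),G))),F);
Paren balance: 5 '(' vs 5 ')' OK
Ends with single ';': True
Full parse: OK
Valid: True

Answer: yes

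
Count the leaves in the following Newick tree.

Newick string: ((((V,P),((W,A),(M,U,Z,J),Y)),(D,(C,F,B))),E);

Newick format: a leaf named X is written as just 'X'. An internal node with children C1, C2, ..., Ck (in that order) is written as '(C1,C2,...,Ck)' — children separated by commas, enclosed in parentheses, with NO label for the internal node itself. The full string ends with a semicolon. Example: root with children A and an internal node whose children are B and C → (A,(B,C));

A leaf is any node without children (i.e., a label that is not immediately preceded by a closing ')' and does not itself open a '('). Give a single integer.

Newick: ((((V,P),((W,A),(M,U,Z,J),Y)),(D,(C,F,B))),E);
Scan left-to-right; a leaf is any maximal label run not followed by '(':
  pos 4: leaf 'V' → count = 1
  pos 6: leaf 'P' → count = 2
  pos 11: leaf 'W' → count = 3
  pos 13: leaf 'A' → count = 4
  pos 17: leaf 'M' → count = 5
  pos 19: leaf 'U' → count = 6
  pos 21: leaf 'Z' → count = 7
  pos 23: leaf 'J' → count = 8
  pos 26: leaf 'Y' → count = 9
  pos 31: leaf 'D' → count = 10
  pos 34: leaf 'C' → count = 11
  pos 36: leaf 'F' → count = 12
  pos 38: leaf 'B' → count = 13
  pos 43: leaf 'E' → count = 14
Total leaves: 14

Answer: 14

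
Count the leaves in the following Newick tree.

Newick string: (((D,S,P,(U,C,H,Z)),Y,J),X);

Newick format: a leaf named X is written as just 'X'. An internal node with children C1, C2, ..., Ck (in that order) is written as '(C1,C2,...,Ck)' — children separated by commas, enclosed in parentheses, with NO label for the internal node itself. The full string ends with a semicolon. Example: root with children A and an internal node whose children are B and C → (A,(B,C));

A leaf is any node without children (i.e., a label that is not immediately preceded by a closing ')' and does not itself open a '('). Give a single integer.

Answer: 10

Derivation:
Newick: (((D,S,P,(U,C,H,Z)),Y,J),X);
Scan left-to-right; a leaf is any maximal label run not followed by '(':
  pos 3: leaf 'D' → count = 1
  pos 5: leaf 'S' → count = 2
  pos 7: leaf 'P' → count = 3
  pos 10: leaf 'U' → count = 4
  pos 12: leaf 'C' → count = 5
  pos 14: leaf 'H' → count = 6
  pos 16: leaf 'Z' → count = 7
  pos 20: leaf 'Y' → count = 8
  pos 22: leaf 'J' → count = 9
  pos 25: leaf 'X' → count = 10
Total leaves: 10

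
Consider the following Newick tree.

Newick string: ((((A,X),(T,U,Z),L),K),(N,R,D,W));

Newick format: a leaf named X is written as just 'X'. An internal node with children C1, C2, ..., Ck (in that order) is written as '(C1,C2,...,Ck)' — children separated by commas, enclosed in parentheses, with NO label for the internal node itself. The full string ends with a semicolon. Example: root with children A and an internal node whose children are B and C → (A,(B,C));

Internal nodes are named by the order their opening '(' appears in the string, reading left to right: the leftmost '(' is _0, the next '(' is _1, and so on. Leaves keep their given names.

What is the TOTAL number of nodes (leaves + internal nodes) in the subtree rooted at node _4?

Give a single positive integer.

Answer: 4

Derivation:
Newick: ((((A,X),(T,U,Z),L),K),(N,R,D,W));
Locate _4: it is the '(' at position 9 (the 5th '(' reading left to right).
Query: subtree rooted at _4
_4: subtree_size = 1 + 3
  T: subtree_size = 1 + 0
  U: subtree_size = 1 + 0
  Z: subtree_size = 1 + 0
Total subtree size of _4: 4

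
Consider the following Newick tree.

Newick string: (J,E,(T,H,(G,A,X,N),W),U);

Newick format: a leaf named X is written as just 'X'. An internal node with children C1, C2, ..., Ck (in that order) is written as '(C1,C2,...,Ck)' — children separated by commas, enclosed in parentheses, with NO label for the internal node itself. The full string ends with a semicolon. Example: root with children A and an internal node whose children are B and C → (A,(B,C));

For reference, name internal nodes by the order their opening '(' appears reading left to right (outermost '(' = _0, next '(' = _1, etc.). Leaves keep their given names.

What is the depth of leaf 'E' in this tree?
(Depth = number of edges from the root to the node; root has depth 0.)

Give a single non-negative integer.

Newick: (J,E,(T,H,(G,A,X,N),W),U);
Naming internals by '(' encounter order: outermost '(' = _0, next = _1, ...
Query node: E
Path from root: _0 -> E
Depth of E: 1 (number of edges from root)

Answer: 1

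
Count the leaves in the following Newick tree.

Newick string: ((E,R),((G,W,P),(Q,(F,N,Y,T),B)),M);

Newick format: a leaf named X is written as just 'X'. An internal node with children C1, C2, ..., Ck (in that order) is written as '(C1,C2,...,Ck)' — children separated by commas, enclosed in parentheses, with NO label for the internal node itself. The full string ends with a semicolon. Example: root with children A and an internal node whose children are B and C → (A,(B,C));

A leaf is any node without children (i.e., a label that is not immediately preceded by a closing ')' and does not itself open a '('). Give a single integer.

Newick: ((E,R),((G,W,P),(Q,(F,N,Y,T),B)),M);
Scan left-to-right; a leaf is any maximal label run not followed by '(':
  pos 2: leaf 'E' → count = 1
  pos 4: leaf 'R' → count = 2
  pos 9: leaf 'G' → count = 3
  pos 11: leaf 'W' → count = 4
  pos 13: leaf 'P' → count = 5
  pos 17: leaf 'Q' → count = 6
  pos 20: leaf 'F' → count = 7
  pos 22: leaf 'N' → count = 8
  pos 24: leaf 'Y' → count = 9
  pos 26: leaf 'T' → count = 10
  pos 29: leaf 'B' → count = 11
  pos 33: leaf 'M' → count = 12
Total leaves: 12

Answer: 12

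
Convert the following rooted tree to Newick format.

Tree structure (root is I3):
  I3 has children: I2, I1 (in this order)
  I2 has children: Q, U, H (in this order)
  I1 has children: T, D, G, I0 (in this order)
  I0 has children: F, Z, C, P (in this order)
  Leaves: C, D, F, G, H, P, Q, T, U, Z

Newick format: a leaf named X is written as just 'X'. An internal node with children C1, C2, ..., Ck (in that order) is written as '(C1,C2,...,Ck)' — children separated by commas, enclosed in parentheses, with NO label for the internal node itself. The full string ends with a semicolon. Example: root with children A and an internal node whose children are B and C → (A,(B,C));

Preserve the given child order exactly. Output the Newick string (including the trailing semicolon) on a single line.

Answer: ((Q,U,H),(T,D,G,(F,Z,C,P)));

Derivation:
internal I3 with children ['I2', 'I1']
  internal I2 with children ['Q', 'U', 'H']
    leaf 'Q' → 'Q'
    leaf 'U' → 'U'
    leaf 'H' → 'H'
  → '(Q,U,H)'
  internal I1 with children ['T', 'D', 'G', 'I0']
    leaf 'T' → 'T'
    leaf 'D' → 'D'
    leaf 'G' → 'G'
    internal I0 with children ['F', 'Z', 'C', 'P']
      leaf 'F' → 'F'
      leaf 'Z' → 'Z'
      leaf 'C' → 'C'
      leaf 'P' → 'P'
    → '(F,Z,C,P)'
  → '(T,D,G,(F,Z,C,P))'
→ '((Q,U,H),(T,D,G,(F,Z,C,P)))'
Final: ((Q,U,H),(T,D,G,(F,Z,C,P)));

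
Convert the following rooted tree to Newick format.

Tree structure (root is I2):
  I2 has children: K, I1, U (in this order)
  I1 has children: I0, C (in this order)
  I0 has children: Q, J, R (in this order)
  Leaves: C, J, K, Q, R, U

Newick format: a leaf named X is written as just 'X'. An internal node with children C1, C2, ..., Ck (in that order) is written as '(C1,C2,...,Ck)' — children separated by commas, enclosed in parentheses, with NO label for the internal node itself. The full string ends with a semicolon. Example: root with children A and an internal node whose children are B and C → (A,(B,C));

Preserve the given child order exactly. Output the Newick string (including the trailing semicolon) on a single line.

Answer: (K,((Q,J,R),C),U);

Derivation:
internal I2 with children ['K', 'I1', 'U']
  leaf 'K' → 'K'
  internal I1 with children ['I0', 'C']
    internal I0 with children ['Q', 'J', 'R']
      leaf 'Q' → 'Q'
      leaf 'J' → 'J'
      leaf 'R' → 'R'
    → '(Q,J,R)'
    leaf 'C' → 'C'
  → '((Q,J,R),C)'
  leaf 'U' → 'U'
→ '(K,((Q,J,R),C),U)'
Final: (K,((Q,J,R),C),U);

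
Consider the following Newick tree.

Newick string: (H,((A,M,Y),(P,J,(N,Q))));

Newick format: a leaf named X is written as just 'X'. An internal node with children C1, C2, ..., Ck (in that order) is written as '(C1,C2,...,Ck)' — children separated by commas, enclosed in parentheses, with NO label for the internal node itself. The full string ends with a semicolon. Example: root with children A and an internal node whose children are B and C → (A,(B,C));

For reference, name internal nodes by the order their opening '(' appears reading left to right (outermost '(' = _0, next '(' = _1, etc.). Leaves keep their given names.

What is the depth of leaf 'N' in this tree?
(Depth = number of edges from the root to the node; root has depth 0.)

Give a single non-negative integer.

Answer: 4

Derivation:
Newick: (H,((A,M,Y),(P,J,(N,Q))));
Naming internals by '(' encounter order: outermost '(' = _0, next = _1, ...
Query node: N
Path from root: _0 -> _1 -> _3 -> _4 -> N
Depth of N: 4 (number of edges from root)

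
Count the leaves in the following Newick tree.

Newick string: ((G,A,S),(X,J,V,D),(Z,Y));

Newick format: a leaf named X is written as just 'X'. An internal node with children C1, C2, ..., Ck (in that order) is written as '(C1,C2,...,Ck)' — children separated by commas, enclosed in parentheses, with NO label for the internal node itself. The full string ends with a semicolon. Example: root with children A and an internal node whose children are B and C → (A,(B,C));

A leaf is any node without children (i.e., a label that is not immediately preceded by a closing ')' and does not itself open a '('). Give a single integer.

Answer: 9

Derivation:
Newick: ((G,A,S),(X,J,V,D),(Z,Y));
Scan left-to-right; a leaf is any maximal label run not followed by '(':
  pos 2: leaf 'G' → count = 1
  pos 4: leaf 'A' → count = 2
  pos 6: leaf 'S' → count = 3
  pos 10: leaf 'X' → count = 4
  pos 12: leaf 'J' → count = 5
  pos 14: leaf 'V' → count = 6
  pos 16: leaf 'D' → count = 7
  pos 20: leaf 'Z' → count = 8
  pos 22: leaf 'Y' → count = 9
Total leaves: 9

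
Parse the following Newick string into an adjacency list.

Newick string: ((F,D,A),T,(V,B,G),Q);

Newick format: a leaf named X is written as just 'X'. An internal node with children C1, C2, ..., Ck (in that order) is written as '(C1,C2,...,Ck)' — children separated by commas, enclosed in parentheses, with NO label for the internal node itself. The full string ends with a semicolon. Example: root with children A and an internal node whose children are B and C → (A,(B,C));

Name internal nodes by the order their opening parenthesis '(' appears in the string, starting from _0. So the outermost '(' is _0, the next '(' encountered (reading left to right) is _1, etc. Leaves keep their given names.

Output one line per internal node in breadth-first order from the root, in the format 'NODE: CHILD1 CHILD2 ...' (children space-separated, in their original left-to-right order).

Input: ((F,D,A),T,(V,B,G),Q);
Scanning left-to-right, naming '(' by encounter order:
  pos 0: '(' -> open internal node _0 (depth 1)
  pos 1: '(' -> open internal node _1 (depth 2)
  pos 7: ')' -> close internal node _1 (now at depth 1)
  pos 11: '(' -> open internal node _2 (depth 2)
  pos 17: ')' -> close internal node _2 (now at depth 1)
  pos 20: ')' -> close internal node _0 (now at depth 0)
Total internal nodes: 3
BFS adjacency from root:
  _0: _1 T _2 Q
  _1: F D A
  _2: V B G

Answer: _0: _1 T _2 Q
_1: F D A
_2: V B G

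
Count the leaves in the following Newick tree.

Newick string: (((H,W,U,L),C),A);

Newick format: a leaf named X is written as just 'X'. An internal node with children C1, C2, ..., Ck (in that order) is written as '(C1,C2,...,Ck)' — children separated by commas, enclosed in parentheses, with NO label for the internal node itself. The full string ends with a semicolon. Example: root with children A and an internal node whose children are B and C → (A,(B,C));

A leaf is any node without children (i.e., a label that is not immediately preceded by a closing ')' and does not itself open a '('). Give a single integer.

Answer: 6

Derivation:
Newick: (((H,W,U,L),C),A);
Scan left-to-right; a leaf is any maximal label run not followed by '(':
  pos 3: leaf 'H' → count = 1
  pos 5: leaf 'W' → count = 2
  pos 7: leaf 'U' → count = 3
  pos 9: leaf 'L' → count = 4
  pos 12: leaf 'C' → count = 5
  pos 15: leaf 'A' → count = 6
Total leaves: 6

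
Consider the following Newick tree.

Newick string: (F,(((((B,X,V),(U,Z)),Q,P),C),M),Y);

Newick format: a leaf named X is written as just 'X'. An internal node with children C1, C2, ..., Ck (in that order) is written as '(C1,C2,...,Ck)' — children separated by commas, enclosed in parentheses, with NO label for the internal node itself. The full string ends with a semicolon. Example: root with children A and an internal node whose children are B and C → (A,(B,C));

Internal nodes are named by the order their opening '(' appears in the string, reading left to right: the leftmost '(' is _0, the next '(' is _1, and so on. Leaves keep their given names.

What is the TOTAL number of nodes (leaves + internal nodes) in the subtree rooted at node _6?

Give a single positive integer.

Newick: (F,(((((B,X,V),(U,Z)),Q,P),C),M),Y);
Locate _6: it is the '(' at position 15 (the 7th '(' reading left to right).
Query: subtree rooted at _6
_6: subtree_size = 1 + 2
  U: subtree_size = 1 + 0
  Z: subtree_size = 1 + 0
Total subtree size of _6: 3

Answer: 3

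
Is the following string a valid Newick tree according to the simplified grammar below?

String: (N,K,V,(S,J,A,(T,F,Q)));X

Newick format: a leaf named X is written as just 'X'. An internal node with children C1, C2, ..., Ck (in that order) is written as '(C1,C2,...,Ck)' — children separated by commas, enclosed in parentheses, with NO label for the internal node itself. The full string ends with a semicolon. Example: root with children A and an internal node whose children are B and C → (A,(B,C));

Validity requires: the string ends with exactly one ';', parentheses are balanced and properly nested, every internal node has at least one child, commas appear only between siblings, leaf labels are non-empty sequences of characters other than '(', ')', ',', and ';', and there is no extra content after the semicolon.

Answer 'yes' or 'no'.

Answer: no

Derivation:
Input: (N,K,V,(S,J,A,(T,F,Q)));X
Paren balance: 3 '(' vs 3 ')' OK
Ends with single ';': False
Full parse: FAILS (must end with ;)
Valid: False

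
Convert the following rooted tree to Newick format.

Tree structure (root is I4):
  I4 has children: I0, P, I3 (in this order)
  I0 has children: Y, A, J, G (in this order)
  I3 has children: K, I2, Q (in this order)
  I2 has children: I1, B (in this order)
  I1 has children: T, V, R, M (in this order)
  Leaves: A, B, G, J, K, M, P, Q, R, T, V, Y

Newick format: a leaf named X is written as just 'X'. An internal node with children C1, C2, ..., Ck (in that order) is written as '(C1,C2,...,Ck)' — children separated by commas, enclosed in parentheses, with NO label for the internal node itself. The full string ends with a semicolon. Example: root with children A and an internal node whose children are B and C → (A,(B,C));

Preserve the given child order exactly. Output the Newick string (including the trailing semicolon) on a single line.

internal I4 with children ['I0', 'P', 'I3']
  internal I0 with children ['Y', 'A', 'J', 'G']
    leaf 'Y' → 'Y'
    leaf 'A' → 'A'
    leaf 'J' → 'J'
    leaf 'G' → 'G'
  → '(Y,A,J,G)'
  leaf 'P' → 'P'
  internal I3 with children ['K', 'I2', 'Q']
    leaf 'K' → 'K'
    internal I2 with children ['I1', 'B']
      internal I1 with children ['T', 'V', 'R', 'M']
        leaf 'T' → 'T'
        leaf 'V' → 'V'
        leaf 'R' → 'R'
        leaf 'M' → 'M'
      → '(T,V,R,M)'
      leaf 'B' → 'B'
    → '((T,V,R,M),B)'
    leaf 'Q' → 'Q'
  → '(K,((T,V,R,M),B),Q)'
→ '((Y,A,J,G),P,(K,((T,V,R,M),B),Q))'
Final: ((Y,A,J,G),P,(K,((T,V,R,M),B),Q));

Answer: ((Y,A,J,G),P,(K,((T,V,R,M),B),Q));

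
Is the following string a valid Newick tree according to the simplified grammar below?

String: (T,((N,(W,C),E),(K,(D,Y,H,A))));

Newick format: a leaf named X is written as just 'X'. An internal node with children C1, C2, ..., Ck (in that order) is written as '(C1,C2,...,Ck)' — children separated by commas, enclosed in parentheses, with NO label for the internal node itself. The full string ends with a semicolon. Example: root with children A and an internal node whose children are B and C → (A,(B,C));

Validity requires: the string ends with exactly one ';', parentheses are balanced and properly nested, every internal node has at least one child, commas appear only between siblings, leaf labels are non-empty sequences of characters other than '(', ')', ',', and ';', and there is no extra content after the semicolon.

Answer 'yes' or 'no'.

Answer: yes

Derivation:
Input: (T,((N,(W,C),E),(K,(D,Y,H,A))));
Paren balance: 6 '(' vs 6 ')' OK
Ends with single ';': True
Full parse: OK
Valid: True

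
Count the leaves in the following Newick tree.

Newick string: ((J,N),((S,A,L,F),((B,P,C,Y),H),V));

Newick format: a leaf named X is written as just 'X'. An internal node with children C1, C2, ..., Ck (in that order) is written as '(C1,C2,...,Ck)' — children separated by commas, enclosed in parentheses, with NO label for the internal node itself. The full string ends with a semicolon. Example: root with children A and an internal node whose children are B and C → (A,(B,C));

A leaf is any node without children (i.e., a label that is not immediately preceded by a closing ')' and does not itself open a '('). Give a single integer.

Answer: 12

Derivation:
Newick: ((J,N),((S,A,L,F),((B,P,C,Y),H),V));
Scan left-to-right; a leaf is any maximal label run not followed by '(':
  pos 2: leaf 'J' → count = 1
  pos 4: leaf 'N' → count = 2
  pos 9: leaf 'S' → count = 3
  pos 11: leaf 'A' → count = 4
  pos 13: leaf 'L' → count = 5
  pos 15: leaf 'F' → count = 6
  pos 20: leaf 'B' → count = 7
  pos 22: leaf 'P' → count = 8
  pos 24: leaf 'C' → count = 9
  pos 26: leaf 'Y' → count = 10
  pos 29: leaf 'H' → count = 11
  pos 32: leaf 'V' → count = 12
Total leaves: 12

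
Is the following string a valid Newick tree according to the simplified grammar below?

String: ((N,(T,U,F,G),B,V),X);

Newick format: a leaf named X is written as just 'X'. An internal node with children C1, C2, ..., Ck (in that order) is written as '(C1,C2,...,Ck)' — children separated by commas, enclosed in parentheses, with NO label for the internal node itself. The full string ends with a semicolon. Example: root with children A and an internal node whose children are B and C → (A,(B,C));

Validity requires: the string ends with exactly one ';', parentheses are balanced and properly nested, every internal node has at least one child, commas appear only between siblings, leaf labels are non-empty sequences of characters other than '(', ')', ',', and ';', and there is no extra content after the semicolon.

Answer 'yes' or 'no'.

Answer: yes

Derivation:
Input: ((N,(T,U,F,G),B,V),X);
Paren balance: 3 '(' vs 3 ')' OK
Ends with single ';': True
Full parse: OK
Valid: True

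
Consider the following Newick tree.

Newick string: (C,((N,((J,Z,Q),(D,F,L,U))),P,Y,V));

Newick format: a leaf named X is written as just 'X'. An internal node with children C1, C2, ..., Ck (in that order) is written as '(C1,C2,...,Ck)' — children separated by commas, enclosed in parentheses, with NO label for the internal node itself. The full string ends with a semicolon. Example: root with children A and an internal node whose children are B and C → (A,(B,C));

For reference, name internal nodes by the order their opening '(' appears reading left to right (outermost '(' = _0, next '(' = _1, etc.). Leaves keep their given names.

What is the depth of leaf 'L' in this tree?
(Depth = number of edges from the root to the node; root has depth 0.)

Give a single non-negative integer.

Answer: 5

Derivation:
Newick: (C,((N,((J,Z,Q),(D,F,L,U))),P,Y,V));
Naming internals by '(' encounter order: outermost '(' = _0, next = _1, ...
Query node: L
Path from root: _0 -> _1 -> _2 -> _3 -> _5 -> L
Depth of L: 5 (number of edges from root)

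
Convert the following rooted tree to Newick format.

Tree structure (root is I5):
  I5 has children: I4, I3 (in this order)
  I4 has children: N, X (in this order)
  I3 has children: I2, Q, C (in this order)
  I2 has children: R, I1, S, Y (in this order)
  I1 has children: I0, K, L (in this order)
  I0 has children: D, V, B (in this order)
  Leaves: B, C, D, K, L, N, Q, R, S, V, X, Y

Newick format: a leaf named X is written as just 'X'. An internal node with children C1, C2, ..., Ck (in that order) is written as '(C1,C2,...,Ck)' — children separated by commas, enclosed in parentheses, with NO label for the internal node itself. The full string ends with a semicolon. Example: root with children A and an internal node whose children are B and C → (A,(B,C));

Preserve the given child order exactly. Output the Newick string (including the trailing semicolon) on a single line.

Answer: ((N,X),((R,((D,V,B),K,L),S,Y),Q,C));

Derivation:
internal I5 with children ['I4', 'I3']
  internal I4 with children ['N', 'X']
    leaf 'N' → 'N'
    leaf 'X' → 'X'
  → '(N,X)'
  internal I3 with children ['I2', 'Q', 'C']
    internal I2 with children ['R', 'I1', 'S', 'Y']
      leaf 'R' → 'R'
      internal I1 with children ['I0', 'K', 'L']
        internal I0 with children ['D', 'V', 'B']
          leaf 'D' → 'D'
          leaf 'V' → 'V'
          leaf 'B' → 'B'
        → '(D,V,B)'
        leaf 'K' → 'K'
        leaf 'L' → 'L'
      → '((D,V,B),K,L)'
      leaf 'S' → 'S'
      leaf 'Y' → 'Y'
    → '(R,((D,V,B),K,L),S,Y)'
    leaf 'Q' → 'Q'
    leaf 'C' → 'C'
  → '((R,((D,V,B),K,L),S,Y),Q,C)'
→ '((N,X),((R,((D,V,B),K,L),S,Y),Q,C))'
Final: ((N,X),((R,((D,V,B),K,L),S,Y),Q,C));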